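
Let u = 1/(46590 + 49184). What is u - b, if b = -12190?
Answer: 1167485061/95774 ≈ 12190.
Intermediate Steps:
u = 1/95774 ≈ 1.0441e-5
u - b = 1/95774 - 1*(-12190) = 1/95774 + 12190 = 1167485061/95774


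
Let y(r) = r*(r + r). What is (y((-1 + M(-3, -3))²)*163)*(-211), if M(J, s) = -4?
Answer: -42991250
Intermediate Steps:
y(r) = 2*r² (y(r) = r*(2*r) = 2*r²)
(y((-1 + M(-3, -3))²)*163)*(-211) = ((2*((-1 - 4)²)²)*163)*(-211) = ((2*((-5)²)²)*163)*(-211) = ((2*25²)*163)*(-211) = ((2*625)*163)*(-211) = (1250*163)*(-211) = 203750*(-211) = -42991250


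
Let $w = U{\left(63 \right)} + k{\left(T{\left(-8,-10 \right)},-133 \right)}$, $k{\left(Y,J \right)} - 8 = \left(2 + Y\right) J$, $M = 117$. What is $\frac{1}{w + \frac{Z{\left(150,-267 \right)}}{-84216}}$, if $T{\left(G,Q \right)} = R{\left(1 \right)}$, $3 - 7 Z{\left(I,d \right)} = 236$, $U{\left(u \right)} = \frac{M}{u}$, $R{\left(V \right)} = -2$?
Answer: $\frac{589512}{5811137} \approx 0.10145$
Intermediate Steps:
$U{\left(u \right)} = \frac{117}{u}$
$Z{\left(I,d \right)} = - \frac{233}{7}$ ($Z{\left(I,d \right)} = \frac{3}{7} - \frac{236}{7} = - \frac{233}{7}$)
$T{\left(G,Q \right)} = -2$
$k{\left(Y,J \right)} = 8 + J \left(2 + Y\right)$ ($k{\left(Y,J \right)} = 8 + \left(2 + Y\right) J = 8 + J \left(2 + Y\right)$)
$w = \frac{69}{7}$ ($w = \frac{117}{63} + \left(8 + 2 \left(-133\right) - -266\right) = 117 \cdot \frac{1}{63} + \left(8 - 266 + 266\right) = \frac{13}{7} + 8 = \frac{69}{7} \approx 9.8571$)
$\frac{1}{w + \frac{Z{\left(150,-267 \right)}}{-84216}} = \frac{1}{\frac{69}{7} - \frac{233}{7 \left(-84216\right)}} = \frac{1}{\frac{69}{7} - - \frac{233}{589512}} = \frac{1}{\frac{69}{7} + \frac{233}{589512}} = \frac{1}{\frac{5811137}{589512}} = \frac{589512}{5811137}$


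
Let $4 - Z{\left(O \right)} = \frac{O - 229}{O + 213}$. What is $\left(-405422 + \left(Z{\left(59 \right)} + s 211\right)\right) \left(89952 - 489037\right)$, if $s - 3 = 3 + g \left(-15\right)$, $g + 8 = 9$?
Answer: $\frac{1300430844135}{8} \approx 1.6255 \cdot 10^{11}$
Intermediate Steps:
$g = 1$ ($g = -8 + 9 = 1$)
$s = -9$ ($s = 3 + \left(3 + 1 \left(-15\right)\right) = 3 + \left(3 - 15\right) = 3 - 12 = -9$)
$Z{\left(O \right)} = 4 - \frac{-229 + O}{213 + O}$ ($Z{\left(O \right)} = 4 - \frac{O - 229}{O + 213} = 4 - \frac{-229 + O}{213 + O}$)
$\left(-405422 + \left(Z{\left(59 \right)} + s 211\right)\right) \left(89952 - 489037\right) = \left(-405422 - \left(1899 - \frac{1081 + 3 \cdot 59}{213 + 59}\right)\right) \left(89952 - 489037\right) = \left(-405422 - \left(1899 - \frac{1081 + 177}{272}\right)\right) \left(-399085\right) = \left(-405422 + \left(\frac{1}{272} \cdot 1258 - 1899\right)\right) \left(-399085\right) = \left(-405422 + \left(\frac{37}{8} - 1899\right)\right) \left(-399085\right) = \left(-405422 - \frac{15155}{8}\right) \left(-399085\right) = \left(- \frac{3258531}{8}\right) \left(-399085\right) = \frac{1300430844135}{8}$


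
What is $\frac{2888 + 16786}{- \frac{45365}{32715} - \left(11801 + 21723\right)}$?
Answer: $- \frac{128726982}{219356605} \approx -0.58684$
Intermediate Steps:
$\frac{2888 + 16786}{- \frac{45365}{32715} - \left(11801 + 21723\right)} = \frac{19674}{\left(-45365\right) \frac{1}{32715} - 33524} = \frac{19674}{- \frac{9073}{6543} - 33524} = \frac{19674}{- \frac{219356605}{6543}} = 19674 \left(- \frac{6543}{219356605}\right) = - \frac{128726982}{219356605}$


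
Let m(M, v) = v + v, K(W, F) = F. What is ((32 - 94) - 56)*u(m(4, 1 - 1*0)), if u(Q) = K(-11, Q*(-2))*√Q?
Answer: 472*√2 ≈ 667.51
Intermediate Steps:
m(M, v) = 2*v
u(Q) = -2*Q^(3/2) (u(Q) = (Q*(-2))*√Q = (-2*Q)*√Q = -2*Q^(3/2))
((32 - 94) - 56)*u(m(4, 1 - 1*0)) = ((32 - 94) - 56)*(-2*2*√2*(1 - 1*0)^(3/2)) = (-62 - 56)*(-2*2*√2*(1 + 0)^(3/2)) = -(-236)*(2*1)^(3/2) = -(-236)*2^(3/2) = -(-236)*2*√2 = -(-472)*√2 = 472*√2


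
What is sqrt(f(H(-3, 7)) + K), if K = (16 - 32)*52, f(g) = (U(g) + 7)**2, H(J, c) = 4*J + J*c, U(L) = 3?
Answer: 2*I*sqrt(183) ≈ 27.056*I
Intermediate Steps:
f(g) = 100 (f(g) = (3 + 7)**2 = 10**2 = 100)
K = -832 (K = -16*52 = -832)
sqrt(f(H(-3, 7)) + K) = sqrt(100 - 832) = sqrt(-732) = 2*I*sqrt(183)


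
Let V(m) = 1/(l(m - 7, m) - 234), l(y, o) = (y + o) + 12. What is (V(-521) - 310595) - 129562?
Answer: -559439548/1271 ≈ -4.4016e+5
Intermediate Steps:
l(y, o) = 12 + o + y (l(y, o) = (o + y) + 12 = 12 + o + y)
V(m) = 1/(-229 + 2*m) (V(m) = 1/((12 + m + (m - 7)) - 234) = 1/((12 + m + (-7 + m)) - 234) = 1/((5 + 2*m) - 234) = 1/(-229 + 2*m))
(V(-521) - 310595) - 129562 = (1/(-229 + 2*(-521)) - 310595) - 129562 = (1/(-229 - 1042) - 310595) - 129562 = (1/(-1271) - 310595) - 129562 = (-1/1271 - 310595) - 129562 = -394766246/1271 - 129562 = -559439548/1271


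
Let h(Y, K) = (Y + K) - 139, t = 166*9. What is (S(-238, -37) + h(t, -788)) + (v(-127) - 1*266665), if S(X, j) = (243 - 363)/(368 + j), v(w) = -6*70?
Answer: -88217578/331 ≈ -2.6652e+5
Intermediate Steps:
v(w) = -420
S(X, j) = -120/(368 + j)
t = 1494
h(Y, K) = -139 + K + Y (h(Y, K) = (K + Y) - 139 = -139 + K + Y)
(S(-238, -37) + h(t, -788)) + (v(-127) - 1*266665) = (-120/(368 - 37) + (-139 - 788 + 1494)) + (-420 - 1*266665) = (-120/331 + 567) + (-420 - 266665) = (-120*1/331 + 567) - 267085 = (-120/331 + 567) - 267085 = 187557/331 - 267085 = -88217578/331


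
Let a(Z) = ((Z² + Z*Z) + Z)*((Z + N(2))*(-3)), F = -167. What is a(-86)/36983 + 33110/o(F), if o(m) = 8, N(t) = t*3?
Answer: 626371325/147932 ≈ 4234.2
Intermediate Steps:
N(t) = 3*t
a(Z) = (-18 - 3*Z)*(Z + 2*Z²) (a(Z) = ((Z² + Z*Z) + Z)*((Z + 3*2)*(-3)) = ((Z² + Z²) + Z)*((Z + 6)*(-3)) = (2*Z² + Z)*((6 + Z)*(-3)) = (Z + 2*Z²)*(-18 - 3*Z) = (-18 - 3*Z)*(Z + 2*Z²))
a(-86)/36983 + 33110/o(F) = -3*(-86)*(6 + 2*(-86)² + 13*(-86))/36983 + 33110/8 = -3*(-86)*(6 + 2*7396 - 1118)*(1/36983) + 33110*(⅛) = -3*(-86)*(6 + 14792 - 1118)*(1/36983) + 16555/4 = -3*(-86)*13680*(1/36983) + 16555/4 = 3529440*(1/36983) + 16555/4 = 3529440/36983 + 16555/4 = 626371325/147932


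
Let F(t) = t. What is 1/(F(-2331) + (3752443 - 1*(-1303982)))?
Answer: 1/5054094 ≈ 1.9786e-7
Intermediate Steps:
1/(F(-2331) + (3752443 - 1*(-1303982))) = 1/(-2331 + (3752443 - 1*(-1303982))) = 1/(-2331 + (3752443 + 1303982)) = 1/(-2331 + 5056425) = 1/5054094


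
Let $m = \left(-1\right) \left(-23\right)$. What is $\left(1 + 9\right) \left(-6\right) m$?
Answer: $-1380$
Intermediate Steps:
$m = 23$
$\left(1 + 9\right) \left(-6\right) m = \left(1 + 9\right) \left(-6\right) 23 = 10 \left(-6\right) 23 = \left(-60\right) 23 = -1380$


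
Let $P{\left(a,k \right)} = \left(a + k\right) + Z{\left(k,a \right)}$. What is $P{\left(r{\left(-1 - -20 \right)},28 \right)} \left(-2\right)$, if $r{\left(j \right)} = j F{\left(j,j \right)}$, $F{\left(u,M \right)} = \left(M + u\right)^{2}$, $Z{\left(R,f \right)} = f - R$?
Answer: $-109744$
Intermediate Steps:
$r{\left(j \right)} = 4 j^{3}$ ($r{\left(j \right)} = j \left(j + j\right)^{2} = j \left(2 j\right)^{2} = j 4 j^{2} = 4 j^{3}$)
$P{\left(a,k \right)} = 2 a$ ($P{\left(a,k \right)} = \left(a + k\right) + \left(a - k\right) = 2 a$)
$P{\left(r{\left(-1 - -20 \right)},28 \right)} \left(-2\right) = 2 \cdot 4 \left(-1 - -20\right)^{3} \left(-2\right) = 2 \cdot 4 \left(-1 + 20\right)^{3} \left(-2\right) = 2 \cdot 4 \cdot 19^{3} \left(-2\right) = 2 \cdot 4 \cdot 6859 \left(-2\right) = 2 \cdot 27436 \left(-2\right) = 54872 \left(-2\right) = -109744$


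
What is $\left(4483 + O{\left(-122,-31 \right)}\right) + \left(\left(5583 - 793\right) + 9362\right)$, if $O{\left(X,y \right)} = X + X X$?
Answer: $33397$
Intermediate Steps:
$O{\left(X,y \right)} = X + X^{2}$
$\left(4483 + O{\left(-122,-31 \right)}\right) + \left(\left(5583 - 793\right) + 9362\right) = \left(4483 - 122 \left(1 - 122\right)\right) + \left(\left(5583 - 793\right) + 9362\right) = \left(4483 - -14762\right) + \left(4790 + 9362\right) = \left(4483 + 14762\right) + 14152 = 19245 + 14152 = 33397$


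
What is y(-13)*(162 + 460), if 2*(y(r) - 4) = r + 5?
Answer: 0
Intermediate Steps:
y(r) = 13/2 + r/2 (y(r) = 4 + (r + 5)/2 = 4 + (5 + r)/2 = 4 + (5/2 + r/2) = 13/2 + r/2)
y(-13)*(162 + 460) = (13/2 + (½)*(-13))*(162 + 460) = (13/2 - 13/2)*622 = 0*622 = 0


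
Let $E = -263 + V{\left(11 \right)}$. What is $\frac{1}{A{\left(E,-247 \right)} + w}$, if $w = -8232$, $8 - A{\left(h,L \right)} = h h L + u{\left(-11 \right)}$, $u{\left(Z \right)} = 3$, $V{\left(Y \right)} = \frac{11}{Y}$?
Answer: $\frac{1}{16946841} \approx 5.9008 \cdot 10^{-8}$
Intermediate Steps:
$E = -262$ ($E = -263 + \frac{11}{11} = -263 + 11 \cdot \frac{1}{11} = -263 + 1 = -262$)
$A{\left(h,L \right)} = 5 - L h^{2}$ ($A{\left(h,L \right)} = 8 - \left(h h L + 3\right) = 8 - \left(h^{2} L + 3\right) = 8 - \left(L h^{2} + 3\right) = 8 - \left(3 + L h^{2}\right) = 5 - L h^{2}$)
$\frac{1}{A{\left(E,-247 \right)} + w} = \frac{1}{\left(5 - - 247 \left(-262\right)^{2}\right) - 8232} = \frac{1}{\left(5 - \left(-247\right) 68644\right) - 8232} = \frac{1}{\left(5 + 16955068\right) - 8232} = \frac{1}{16955073 - 8232} = \frac{1}{16946841}$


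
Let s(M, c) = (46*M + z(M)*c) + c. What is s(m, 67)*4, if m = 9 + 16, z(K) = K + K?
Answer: 18268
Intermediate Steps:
z(K) = 2*K
m = 25
s(M, c) = c + 46*M + 2*M*c (s(M, c) = (46*M + (2*M)*c) + c = (46*M + 2*M*c) + c = c + 46*M + 2*M*c)
s(m, 67)*4 = (67 + 46*25 + 2*25*67)*4 = (67 + 1150 + 3350)*4 = 4567*4 = 18268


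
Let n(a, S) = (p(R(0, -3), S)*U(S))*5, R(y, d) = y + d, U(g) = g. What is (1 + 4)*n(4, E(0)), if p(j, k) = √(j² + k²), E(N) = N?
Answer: 0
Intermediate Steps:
R(y, d) = d + y
n(a, S) = 5*S*√(9 + S²) (n(a, S) = (√((-3 + 0)² + S²)*S)*5 = (√((-3)² + S²)*S)*5 = (√(9 + S²)*S)*5 = (S*√(9 + S²))*5 = 5*S*√(9 + S²))
(1 + 4)*n(4, E(0)) = (1 + 4)*(5*0*√(9 + 0²)) = 5*(5*0*√(9 + 0)) = 5*(5*0*√9) = 5*(5*0*3) = 5*0 = 0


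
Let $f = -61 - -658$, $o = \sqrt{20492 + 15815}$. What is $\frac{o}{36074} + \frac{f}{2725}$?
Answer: $\frac{597}{2725} + \frac{\sqrt{36307}}{36074} \approx 0.22436$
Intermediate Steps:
$o = \sqrt{36307} \approx 190.54$
$f = 597$ ($f = -61 + 658 = 597$)
$\frac{o}{36074} + \frac{f}{2725} = \frac{\sqrt{36307}}{36074} + \frac{597}{2725} = \frac{597}{2725} + \frac{\sqrt{36307}}{36074}$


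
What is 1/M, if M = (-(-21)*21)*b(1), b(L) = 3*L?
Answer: 1/1323 ≈ 0.00075586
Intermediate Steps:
M = 1323 (M = (-(-21)*21)*(3*1) = -21*(-21)*3 = 441*3 = 1323)
1/M = 1/1323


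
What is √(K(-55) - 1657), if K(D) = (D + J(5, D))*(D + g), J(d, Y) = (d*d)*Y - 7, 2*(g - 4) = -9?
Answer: √312386/2 ≈ 279.46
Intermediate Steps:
g = -½ (g = 4 + (½)*(-9) = 4 - 9/2 = -½ ≈ -0.50000)
J(d, Y) = -7 + Y*d² (J(d, Y) = d²*Y - 7 = Y*d² - 7 = -7 + Y*d²)
K(D) = (-7 + 26*D)*(-½ + D) (K(D) = (D + (-7 + D*5²))*(D - ½) = (D + (-7 + D*25))*(-½ + D) = (D + (-7 + 25*D))*(-½ + D) = (-7 + 26*D)*(-½ + D))
√(K(-55) - 1657) = √((7/2 - 20*(-55) + 26*(-55)²) - 1657) = √((7/2 + 1100 + 26*3025) - 1657) = √((7/2 + 1100 + 78650) - 1657) = √(159507/2 - 1657) = √(156193/2) = √312386/2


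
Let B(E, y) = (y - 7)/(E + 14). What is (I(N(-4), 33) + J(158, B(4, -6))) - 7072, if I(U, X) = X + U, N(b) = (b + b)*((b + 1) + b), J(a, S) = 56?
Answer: -6927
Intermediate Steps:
B(E, y) = (-7 + y)/(14 + E)
N(b) = 2*b*(1 + 2*b) (N(b) = (2*b)*((1 + b) + b) = (2*b)*(1 + 2*b) = 2*b*(1 + 2*b))
I(U, X) = U + X
(I(N(-4), 33) + J(158, B(4, -6))) - 7072 = ((2*(-4)*(1 + 2*(-4)) + 33) + 56) - 7072 = ((2*(-4)*(1 - 8) + 33) + 56) - 7072 = ((2*(-4)*(-7) + 33) + 56) - 7072 = ((56 + 33) + 56) - 7072 = (89 + 56) - 7072 = 145 - 7072 = -6927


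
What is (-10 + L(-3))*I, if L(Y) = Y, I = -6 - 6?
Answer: 156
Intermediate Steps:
I = -12
(-10 + L(-3))*I = (-10 - 3)*(-12) = -13*(-12) = 156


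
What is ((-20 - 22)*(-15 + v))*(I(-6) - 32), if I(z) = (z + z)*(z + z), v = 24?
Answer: -42336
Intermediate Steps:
I(z) = 4*z**2 (I(z) = (2*z)*(2*z) = 4*z**2)
((-20 - 22)*(-15 + v))*(I(-6) - 32) = ((-20 - 22)*(-15 + 24))*(4*(-6)**2 - 32) = (-42*9)*(4*36 - 32) = -378*(144 - 32) = -378*112 = -42336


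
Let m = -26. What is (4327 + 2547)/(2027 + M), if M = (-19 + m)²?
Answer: 3437/2026 ≈ 1.6964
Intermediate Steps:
M = 2025 (M = (-19 - 26)² = (-45)² = 2025)
(4327 + 2547)/(2027 + M) = (4327 + 2547)/(2027 + 2025) = 6874/4052 = 6874*(1/4052) = 3437/2026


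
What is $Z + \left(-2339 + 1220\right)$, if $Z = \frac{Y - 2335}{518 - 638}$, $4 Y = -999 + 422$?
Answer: $- \frac{527203}{480} \approx -1098.3$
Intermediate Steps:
$Y = - \frac{577}{4}$ ($Y = \frac{-999 + 422}{4} = \frac{1}{4} \left(-577\right) = - \frac{577}{4} \approx -144.25$)
$Z = \frac{9917}{480}$ ($Z = \frac{- \frac{577}{4} - 2335}{518 - 638} = - \frac{9917}{4 \left(-120\right)} = \left(- \frac{9917}{4}\right) \left(- \frac{1}{120}\right) = \frac{9917}{480} \approx 20.66$)
$Z + \left(-2339 + 1220\right) = \frac{9917}{480} + \left(-2339 + 1220\right) = \frac{9917}{480} - 1119 = - \frac{527203}{480}$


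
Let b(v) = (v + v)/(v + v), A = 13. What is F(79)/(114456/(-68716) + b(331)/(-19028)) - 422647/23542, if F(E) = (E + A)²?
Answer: -65364467033479893/12818251062082 ≈ -5099.3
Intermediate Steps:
b(v) = 1 (b(v) = (2*v)/((2*v)) = (2*v)*(1/(2*v)) = 1)
F(E) = (13 + E)² (F(E) = (E + 13)² = (13 + E)²)
F(79)/(114456/(-68716) + b(331)/(-19028)) - 422647/23542 = (13 + 79)²/(114456/(-68716) + 1/(-19028)) - 422647/23542 = 92²/(114456*(-1/68716) + 1*(-1/19028)) - 422647*1/23542 = 8464/(-28614/17179 - 1/19028) - 422647/23542 = 8464/(-544484371/326882012) - 422647/23542 = 8464*(-326882012/544484371) - 422647/23542 = -2766729349568/544484371 - 422647/23542 = -65364467033479893/12818251062082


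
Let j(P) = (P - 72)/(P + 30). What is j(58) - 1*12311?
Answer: -541691/44 ≈ -12311.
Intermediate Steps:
j(P) = (-72 + P)/(30 + P)
j(58) - 1*12311 = (-72 + 58)/(30 + 58) - 1*12311 = -14/88 - 12311 = (1/88)*(-14) - 12311 = -7/44 - 12311 = -541691/44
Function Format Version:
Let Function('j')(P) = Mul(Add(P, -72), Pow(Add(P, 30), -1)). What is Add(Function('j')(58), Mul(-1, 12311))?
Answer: Rational(-541691, 44) ≈ -12311.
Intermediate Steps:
Function('j')(P) = Mul(Pow(Add(30, P), -1), Add(-72, P)) (Function('j')(P) = Mul(Add(-72, P), Pow(Add(30, P), -1)) = Mul(Pow(Add(30, P), -1), Add(-72, P)))
Add(Function('j')(58), Mul(-1, 12311)) = Add(Mul(Pow(Add(30, 58), -1), Add(-72, 58)), Mul(-1, 12311)) = Add(Mul(Pow(88, -1), -14), -12311) = Add(Mul(Rational(1, 88), -14), -12311) = Add(Rational(-7, 44), -12311) = Rational(-541691, 44)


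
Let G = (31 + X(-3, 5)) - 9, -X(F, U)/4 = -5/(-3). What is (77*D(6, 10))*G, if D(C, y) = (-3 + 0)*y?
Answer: -35420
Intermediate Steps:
X(F, U) = -20/3 (X(F, U) = -(-20)/(-3) = -(-20)*(-1)/3 = -4*5/3 = -20/3)
D(C, y) = -3*y
G = 46/3 (G = (31 - 20/3) - 9 = 73/3 - 9 = 46/3 ≈ 15.333)
(77*D(6, 10))*G = (77*(-3*10))*(46/3) = (77*(-30))*(46/3) = -2310*46/3 = -35420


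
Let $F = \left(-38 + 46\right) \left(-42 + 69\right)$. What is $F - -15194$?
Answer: $15410$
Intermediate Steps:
$F = 216$ ($F = 8 \cdot 27 = 216$)
$F - -15194 = 216 - -15194 = 216 + 15194 = 15410$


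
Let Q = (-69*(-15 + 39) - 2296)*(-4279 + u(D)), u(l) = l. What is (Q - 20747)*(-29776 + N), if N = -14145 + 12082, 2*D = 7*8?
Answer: -534233107995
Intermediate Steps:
D = 28 (D = (7*8)/2 = (½)*56 = 28)
N = -2063
Q = 16799952 (Q = (-69*(-15 + 39) - 2296)*(-4279 + 28) = (-69*24 - 2296)*(-4251) = (-1656 - 2296)*(-4251) = -3952*(-4251) = 16799952)
(Q - 20747)*(-29776 + N) = (16799952 - 20747)*(-29776 - 2063) = 16779205*(-31839) = -534233107995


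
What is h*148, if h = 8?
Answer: 1184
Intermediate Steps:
h*148 = 8*148 = 1184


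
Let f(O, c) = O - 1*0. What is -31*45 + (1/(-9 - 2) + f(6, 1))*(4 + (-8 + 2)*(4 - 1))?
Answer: -16255/11 ≈ -1477.7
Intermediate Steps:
f(O, c) = O (f(O, c) = O + 0 = O)
-31*45 + (1/(-9 - 2) + f(6, 1))*(4 + (-8 + 2)*(4 - 1)) = -31*45 + (1/(-9 - 2) + 6)*(4 + (-8 + 2)*(4 - 1)) = -1395 + (1/(-11) + 6)*(4 - 6*3) = -1395 + (-1/11 + 6)*(4 - 18) = -1395 + (65/11)*(-14) = -1395 - 910/11 = -16255/11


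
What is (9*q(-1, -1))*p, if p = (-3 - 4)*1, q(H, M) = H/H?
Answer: -63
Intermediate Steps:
q(H, M) = 1
p = -7 (p = -7*1 = -7)
(9*q(-1, -1))*p = (9*1)*(-7) = 9*(-7) = -63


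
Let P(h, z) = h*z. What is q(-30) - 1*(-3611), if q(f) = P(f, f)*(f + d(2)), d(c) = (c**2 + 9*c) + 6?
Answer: 1811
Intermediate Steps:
d(c) = 6 + c**2 + 9*c
q(f) = f**2*(28 + f) (q(f) = (f*f)*(f + (6 + 2**2 + 9*2)) = f**2*(f + (6 + 4 + 18)) = f**2*(f + 28) = f**2*(28 + f))
q(-30) - 1*(-3611) = (-30)**2*(28 - 30) - 1*(-3611) = 900*(-2) + 3611 = -1800 + 3611 = 1811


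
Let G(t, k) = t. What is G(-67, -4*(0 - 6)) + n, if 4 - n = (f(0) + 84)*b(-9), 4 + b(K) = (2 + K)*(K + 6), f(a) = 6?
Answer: -1593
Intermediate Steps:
b(K) = -4 + (2 + K)*(6 + K) (b(K) = -4 + (2 + K)*(K + 6) = -4 + (2 + K)*(6 + K))
n = -1526 (n = 4 - (6 + 84)*(8 + (-9)**2 + 8*(-9)) = 4 - 90*(8 + 81 - 72) = 4 - 90*17 = 4 - 1*1530 = 4 - 1530 = -1526)
G(-67, -4*(0 - 6)) + n = -67 - 1526 = -1593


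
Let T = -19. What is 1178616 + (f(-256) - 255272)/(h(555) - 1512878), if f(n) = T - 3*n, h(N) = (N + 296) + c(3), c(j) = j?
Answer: 594031977769/504008 ≈ 1.1786e+6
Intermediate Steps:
h(N) = 299 + N (h(N) = (N + 296) + 3 = (296 + N) + 3 = 299 + N)
f(n) = -19 - 3*n
1178616 + (f(-256) - 255272)/(h(555) - 1512878) = 1178616 + ((-19 - 3*(-256)) - 255272)/((299 + 555) - 1512878) = 1178616 + ((-19 + 768) - 255272)/(854 - 1512878) = 1178616 + (749 - 255272)/(-1512024) = 1178616 - 254523*(-1/1512024) = 1178616 + 84841/504008 = 594031977769/504008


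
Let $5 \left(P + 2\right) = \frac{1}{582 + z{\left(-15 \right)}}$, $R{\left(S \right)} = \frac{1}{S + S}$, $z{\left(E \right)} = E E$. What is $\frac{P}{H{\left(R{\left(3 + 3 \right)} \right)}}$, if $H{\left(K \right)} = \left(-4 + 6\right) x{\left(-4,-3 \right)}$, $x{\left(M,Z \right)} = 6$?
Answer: $- \frac{8069}{48420} \approx -0.16665$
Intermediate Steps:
$z{\left(E \right)} = E^{2}$
$R{\left(S \right)} = \frac{1}{2 S}$
$P = - \frac{8069}{4035}$ ($P = -2 + \frac{1}{5 \left(582 + \left(-15\right)^{2}\right)} = -2 + \frac{1}{5 \left(582 + 225\right)} = -2 + \frac{1}{5 \cdot 807} = -2 + \frac{1}{5} \cdot \frac{1}{807} = -2 + \frac{1}{4035} = - \frac{8069}{4035} \approx -1.9998$)
$H{\left(K \right)} = 12$ ($H{\left(K \right)} = \left(-4 + 6\right) 6 = 2 \cdot 6 = 12$)
$\frac{P}{H{\left(R{\left(3 + 3 \right)} \right)}} = - \frac{8069}{4035 \cdot 12} = \left(- \frac{8069}{4035}\right) \frac{1}{12} = - \frac{8069}{48420}$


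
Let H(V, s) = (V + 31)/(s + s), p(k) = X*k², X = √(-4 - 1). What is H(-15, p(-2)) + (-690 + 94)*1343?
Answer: -800428 - 2*I*√5/5 ≈ -8.0043e+5 - 0.89443*I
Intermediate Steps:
X = I*√5 (X = √(-5) = I*√5 ≈ 2.2361*I)
p(k) = I*√5*k² (p(k) = (I*√5)*k² = I*√5*k²)
H(V, s) = (31 + V)/(2*s) (H(V, s) = (31 + V)/((2*s)) = (31 + V)*(1/(2*s)) = (31 + V)/(2*s))
H(-15, p(-2)) + (-690 + 94)*1343 = (31 - 15)/(2*((I*√5*(-2)²))) + (-690 + 94)*1343 = (½)*16/(I*√5*4) - 596*1343 = (½)*16/(4*I*√5) - 800428 = (½)*(-I*√5/20)*16 - 800428 = -2*I*√5/5 - 800428 = -800428 - 2*I*√5/5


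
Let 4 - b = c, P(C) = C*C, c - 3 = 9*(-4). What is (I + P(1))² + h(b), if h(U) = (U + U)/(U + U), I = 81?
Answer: 6725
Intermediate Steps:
c = -33 (c = 3 + 9*(-4) = 3 - 36 = -33)
P(C) = C²
b = 37 (b = 4 - 1*(-33) = 4 + 33 = 37)
h(U) = 1 (h(U) = (2*U)/((2*U)) = (2*U)*(1/(2*U)) = 1)
(I + P(1))² + h(b) = (81 + 1²)² + 1 = (81 + 1)² + 1 = 82² + 1 = 6724 + 1 = 6725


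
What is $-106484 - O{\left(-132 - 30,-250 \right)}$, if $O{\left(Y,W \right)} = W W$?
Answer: $-168984$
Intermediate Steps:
$O{\left(Y,W \right)} = W^{2}$
$-106484 - O{\left(-132 - 30,-250 \right)} = -106484 - \left(-250\right)^{2} = -106484 - 62500 = -168984$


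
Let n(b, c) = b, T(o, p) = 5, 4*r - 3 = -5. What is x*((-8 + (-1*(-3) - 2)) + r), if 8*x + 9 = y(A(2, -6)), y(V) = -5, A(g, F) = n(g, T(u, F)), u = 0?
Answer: 105/8 ≈ 13.125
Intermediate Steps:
r = -1/2 (r = 3/4 + (1/4)*(-5) = 3/4 - 5/4 = -1/2 ≈ -0.50000)
A(g, F) = g
x = -7/4 (x = -9/8 + (1/8)*(-5) = -9/8 - 5/8 = -7/4 ≈ -1.7500)
x*((-8 + (-1*(-3) - 2)) + r) = -7*((-8 + (-1*(-3) - 2)) - 1/2)/4 = -7*((-8 + (3 - 2)) - 1/2)/4 = -7*((-8 + 1) - 1/2)/4 = -7*(-7 - 1/2)/4 = -7/4*(-15/2) = 105/8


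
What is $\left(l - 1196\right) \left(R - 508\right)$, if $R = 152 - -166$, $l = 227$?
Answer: $184110$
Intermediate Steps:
$R = 318$ ($R = 152 + 166 = 318$)
$\left(l - 1196\right) \left(R - 508\right) = \left(227 - 1196\right) \left(318 - 508\right) = - 969 \left(318 - 508\right) = \left(-969\right) \left(-190\right) = 184110$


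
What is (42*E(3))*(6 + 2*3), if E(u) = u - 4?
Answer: -504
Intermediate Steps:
E(u) = -4 + u
(42*E(3))*(6 + 2*3) = (42*(-4 + 3))*(6 + 2*3) = (42*(-1))*(6 + 6) = -42*12 = -504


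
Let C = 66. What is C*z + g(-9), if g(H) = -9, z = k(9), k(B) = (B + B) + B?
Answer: 1773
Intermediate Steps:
k(B) = 3*B (k(B) = 2*B + B = 3*B)
z = 27 (z = 3*9 = 27)
C*z + g(-9) = 66*27 - 9 = 1782 - 9 = 1773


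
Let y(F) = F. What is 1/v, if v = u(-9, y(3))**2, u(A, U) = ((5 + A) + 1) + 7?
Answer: 1/16 ≈ 0.062500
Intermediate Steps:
u(A, U) = 13 + A (u(A, U) = (6 + A) + 7 = 13 + A)
v = 16 (v = (13 - 9)**2 = 4**2 = 16)
1/v = 1/16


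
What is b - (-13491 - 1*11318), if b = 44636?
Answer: 69445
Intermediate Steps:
b - (-13491 - 1*11318) = 44636 - (-13491 - 1*11318) = 44636 - (-13491 - 11318) = 44636 - 1*(-24809) = 44636 + 24809 = 69445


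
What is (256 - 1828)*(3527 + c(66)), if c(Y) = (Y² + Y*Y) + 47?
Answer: -19313592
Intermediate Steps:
c(Y) = 47 + 2*Y² (c(Y) = (Y² + Y²) + 47 = 2*Y² + 47 = 47 + 2*Y²)
(256 - 1828)*(3527 + c(66)) = (256 - 1828)*(3527 + (47 + 2*66²)) = -1572*(3527 + (47 + 2*4356)) = -1572*(3527 + (47 + 8712)) = -1572*(3527 + 8759) = -1572*12286 = -19313592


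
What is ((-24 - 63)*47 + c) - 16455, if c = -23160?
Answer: -43704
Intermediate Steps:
((-24 - 63)*47 + c) - 16455 = ((-24 - 63)*47 - 23160) - 16455 = (-87*47 - 23160) - 16455 = (-4089 - 23160) - 16455 = -27249 - 16455 = -43704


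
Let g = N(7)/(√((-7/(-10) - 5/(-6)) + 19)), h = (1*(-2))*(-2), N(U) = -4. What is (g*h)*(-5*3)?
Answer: 120*√1155/77 ≈ 52.964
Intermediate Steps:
h = 4 (h = -2*(-2) = 4)
g = -2*√1155/77 (g = -4/√((-7/(-10) - 5/(-6)) + 19) = -4/√((-7*(-⅒) - 5*(-⅙)) + 19) = -4/√((7/10 + ⅚) + 19) = -4/√(23/15 + 19) = -4*√1155/154 = -2*√1155/77 ≈ -0.88274)
(g*h)*(-5*3) = (-2*√1155/77*4)*(-5*3) = -8*√1155/77*(-15) = 120*√1155/77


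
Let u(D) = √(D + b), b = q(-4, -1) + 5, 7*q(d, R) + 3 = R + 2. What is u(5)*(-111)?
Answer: -222*√119/7 ≈ -345.96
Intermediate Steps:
q(d, R) = -⅐ + R/7 (q(d, R) = -3/7 + (R + 2)/7 = -3/7 + (2 + R)/7 = -3/7 + (2/7 + R/7) = -⅐ + R/7)
b = 33/7 (b = (-⅐ + (⅐)*(-1)) + 5 = (-⅐ - ⅐) + 5 = -2/7 + 5 = 33/7 ≈ 4.7143)
u(D) = √(33/7 + D) (u(D) = √(D + 33/7) = √(33/7 + D))
u(5)*(-111) = (√(231 + 49*5)/7)*(-111) = (√(231 + 245)/7)*(-111) = (√476/7)*(-111) = ((2*√119)/7)*(-111) = (2*√119/7)*(-111) = -222*√119/7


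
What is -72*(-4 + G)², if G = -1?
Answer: -1800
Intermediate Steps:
-72*(-4 + G)² = -72*(-4 - 1)² = -72*(-5)² = -72*25 = -1800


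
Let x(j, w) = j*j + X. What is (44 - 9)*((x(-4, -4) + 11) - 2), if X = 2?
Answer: 945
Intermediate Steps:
x(j, w) = 2 + j**2 (x(j, w) = j*j + 2 = j**2 + 2 = 2 + j**2)
(44 - 9)*((x(-4, -4) + 11) - 2) = (44 - 9)*(((2 + (-4)**2) + 11) - 2) = 35*(((2 + 16) + 11) - 2) = 35*((18 + 11) - 2) = 35*(29 - 2) = 35*27 = 945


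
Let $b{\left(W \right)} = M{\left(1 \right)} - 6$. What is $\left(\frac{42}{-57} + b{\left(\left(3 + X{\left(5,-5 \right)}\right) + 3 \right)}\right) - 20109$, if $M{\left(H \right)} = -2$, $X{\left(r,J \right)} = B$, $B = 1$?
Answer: $- \frac{382237}{19} \approx -20118.0$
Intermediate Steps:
$X{\left(r,J \right)} = 1$
$b{\left(W \right)} = -8$ ($b{\left(W \right)} = -2 - 6 = -8$)
$\left(\frac{42}{-57} + b{\left(\left(3 + X{\left(5,-5 \right)}\right) + 3 \right)}\right) - 20109 = \left(\frac{42}{-57} - 8\right) - 20109 = \left(42 \left(- \frac{1}{57}\right) - 8\right) - 20109 = \left(- \frac{14}{19} - 8\right) - 20109 = - \frac{166}{19} - 20109 = - \frac{382237}{19}$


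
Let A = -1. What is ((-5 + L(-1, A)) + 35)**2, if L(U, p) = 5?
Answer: 1225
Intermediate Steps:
((-5 + L(-1, A)) + 35)**2 = ((-5 + 5) + 35)**2 = (0 + 35)**2 = 35**2 = 1225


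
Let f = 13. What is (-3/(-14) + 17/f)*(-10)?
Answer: -1385/91 ≈ -15.220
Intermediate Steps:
(-3/(-14) + 17/f)*(-10) = (-3/(-14) + 17/13)*(-10) = (-3*(-1/14) + 17*(1/13))*(-10) = (3/14 + 17/13)*(-10) = (277/182)*(-10) = -1385/91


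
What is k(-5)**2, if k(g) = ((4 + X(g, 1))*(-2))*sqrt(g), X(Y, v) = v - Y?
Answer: -2000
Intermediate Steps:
k(g) = sqrt(g)*(-10 + 2*g) (k(g) = ((4 + (1 - g))*(-2))*sqrt(g) = ((5 - g)*(-2))*sqrt(g) = (-10 + 2*g)*sqrt(g) = sqrt(g)*(-10 + 2*g))
k(-5)**2 = (2*sqrt(-5)*(-5 - 5))**2 = (2*(I*sqrt(5))*(-10))**2 = (-20*I*sqrt(5))**2 = -2000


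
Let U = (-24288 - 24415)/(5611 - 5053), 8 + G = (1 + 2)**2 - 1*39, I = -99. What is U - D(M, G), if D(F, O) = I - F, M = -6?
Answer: 3191/558 ≈ 5.7186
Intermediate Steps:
G = -38 (G = -8 + ((1 + 2)**2 - 1*39) = -8 + (3**2 - 39) = -8 + (9 - 39) = -8 - 30 = -38)
D(F, O) = -99 - F
U = -48703/558 ≈ -87.281
U - D(M, G) = -48703/558 - (-99 - 1*(-6)) = -48703/558 - (-99 + 6) = -48703/558 - 1*(-93) = -48703/558 + 93 = 3191/558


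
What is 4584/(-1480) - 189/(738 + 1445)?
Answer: -34752/10915 ≈ -3.1839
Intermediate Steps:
4584/(-1480) - 189/(738 + 1445) = 4584*(-1/1480) - 189/2183 = -573/185 - 189*1/2183 = -573/185 - 189/2183 = -34752/10915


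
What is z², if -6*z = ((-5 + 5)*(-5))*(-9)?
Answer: 0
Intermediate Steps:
z = 0 (z = -(-5 + 5)*(-5)*(-9)/6 = -0*(-5)*(-9)/6 = -0*(-9) = -⅙*0 = 0)
z² = 0² = 0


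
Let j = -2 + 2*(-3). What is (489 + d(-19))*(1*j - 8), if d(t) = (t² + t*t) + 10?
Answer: -19536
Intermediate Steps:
j = -8 (j = -2 - 6 = -8)
d(t) = 10 + 2*t² (d(t) = (t² + t²) + 10 = 2*t² + 10 = 10 + 2*t²)
(489 + d(-19))*(1*j - 8) = (489 + (10 + 2*(-19)²))*(1*(-8) - 8) = (489 + (10 + 2*361))*(-8 - 8) = (489 + (10 + 722))*(-16) = (489 + 732)*(-16) = 1221*(-16) = -19536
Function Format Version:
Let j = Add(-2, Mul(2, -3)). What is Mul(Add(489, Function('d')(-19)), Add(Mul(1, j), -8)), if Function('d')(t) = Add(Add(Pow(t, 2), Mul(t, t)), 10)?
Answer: -19536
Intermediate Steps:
j = -8 (j = Add(-2, -6) = -8)
Function('d')(t) = Add(10, Mul(2, Pow(t, 2))) (Function('d')(t) = Add(Add(Pow(t, 2), Pow(t, 2)), 10) = Add(Mul(2, Pow(t, 2)), 10) = Add(10, Mul(2, Pow(t, 2))))
Mul(Add(489, Function('d')(-19)), Add(Mul(1, j), -8)) = Mul(Add(489, Add(10, Mul(2, Pow(-19, 2)))), Add(Mul(1, -8), -8)) = Mul(Add(489, Add(10, Mul(2, 361))), Add(-8, -8)) = Mul(Add(489, Add(10, 722)), -16) = Mul(Add(489, 732), -16) = Mul(1221, -16) = -19536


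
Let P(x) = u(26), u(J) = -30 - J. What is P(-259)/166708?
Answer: -14/41677 ≈ -0.00033592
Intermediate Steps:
P(x) = -56 (P(x) = -30 - 1*26 = -30 - 26 = -56)
P(-259)/166708 = -56/166708 = -56*1/166708 = -14/41677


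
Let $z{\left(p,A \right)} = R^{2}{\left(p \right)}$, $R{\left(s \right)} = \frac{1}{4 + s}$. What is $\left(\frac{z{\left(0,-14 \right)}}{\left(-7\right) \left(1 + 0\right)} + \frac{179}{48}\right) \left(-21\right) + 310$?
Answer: $\frac{1855}{8} \approx 231.88$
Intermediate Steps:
$z{\left(p,A \right)} = \frac{1}{\left(4 + p\right)^{2}}$ ($z{\left(p,A \right)} = \left(\frac{1}{4 + p}\right)^{2} = \frac{1}{\left(4 + p\right)^{2}}$)
$\left(\frac{z{\left(0,-14 \right)}}{\left(-7\right) \left(1 + 0\right)} + \frac{179}{48}\right) \left(-21\right) + 310 = \left(\frac{1}{\left(4 + 0\right)^{2} \left(- 7 \left(1 + 0\right)\right)} + \frac{179}{48}\right) \left(-21\right) + 310 = \left(\frac{1}{16 \left(\left(-7\right) 1\right)} + 179 \cdot \frac{1}{48}\right) \left(-21\right) + 310 = \left(\frac{1}{16 \left(-7\right)} + \frac{179}{48}\right) \left(-21\right) + 310 = \left(\frac{1}{16} \left(- \frac{1}{7}\right) + \frac{179}{48}\right) \left(-21\right) + 310 = \left(- \frac{1}{112} + \frac{179}{48}\right) \left(-21\right) + 310 = \frac{625}{168} \left(-21\right) + 310 = - \frac{625}{8} + 310 = \frac{1855}{8}$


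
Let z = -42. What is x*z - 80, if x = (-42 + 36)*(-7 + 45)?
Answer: 9496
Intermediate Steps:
x = -228 (x = -6*38 = -228)
x*z - 80 = -228*(-42) - 80 = 9576 - 80 = 9496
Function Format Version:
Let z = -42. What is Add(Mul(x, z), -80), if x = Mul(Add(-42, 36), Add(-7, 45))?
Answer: 9496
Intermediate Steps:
x = -228 (x = Mul(-6, 38) = -228)
Add(Mul(x, z), -80) = Add(Mul(-228, -42), -80) = Add(9576, -80) = 9496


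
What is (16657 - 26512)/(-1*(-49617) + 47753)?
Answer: -1971/19474 ≈ -0.10121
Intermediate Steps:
(16657 - 26512)/(-1*(-49617) + 47753) = -9855/(49617 + 47753) = -9855/97370 = -9855*1/97370 = -1971/19474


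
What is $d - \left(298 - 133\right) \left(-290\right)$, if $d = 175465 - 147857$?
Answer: $75458$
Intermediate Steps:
$d = 27608$ ($d = 175465 - 147857 = 27608$)
$d - \left(298 - 133\right) \left(-290\right) = 27608 - \left(298 - 133\right) \left(-290\right) = 27608 - 165 \left(-290\right) = 27608 - -47850 = 27608 + 47850 = 75458$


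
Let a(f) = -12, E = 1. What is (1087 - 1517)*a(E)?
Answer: 5160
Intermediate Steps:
(1087 - 1517)*a(E) = (1087 - 1517)*(-12) = -430*(-12) = 5160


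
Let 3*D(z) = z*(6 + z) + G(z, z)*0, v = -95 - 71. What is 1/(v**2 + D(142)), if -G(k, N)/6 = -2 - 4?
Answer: 3/103684 ≈ 2.8934e-5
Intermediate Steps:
v = -166
G(k, N) = 36 (G(k, N) = -6*(-2 - 4) = -6*(-6) = 36)
D(z) = z*(6 + z)/3 (D(z) = (z*(6 + z) + 36*0)/3 = (z*(6 + z) + 0)/3 = (z*(6 + z))/3 = z*(6 + z)/3)
1/(v**2 + D(142)) = 1/((-166)**2 + (1/3)*142*(6 + 142)) = 1/(27556 + (1/3)*142*148) = 1/(27556 + 21016/3) = 1/(103684/3) = 3/103684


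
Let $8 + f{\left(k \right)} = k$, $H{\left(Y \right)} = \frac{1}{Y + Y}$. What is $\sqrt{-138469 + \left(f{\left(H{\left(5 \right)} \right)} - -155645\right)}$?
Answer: $\frac{\sqrt{1716810}}{10} \approx 131.03$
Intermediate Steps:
$H{\left(Y \right)} = \frac{1}{2 Y}$
$f{\left(k \right)} = -8 + k$
$\sqrt{-138469 + \left(f{\left(H{\left(5 \right)} \right)} - -155645\right)} = \sqrt{-138469 - \left(-155637 - \frac{1}{10}\right)} = \sqrt{-138469 + \left(\left(-8 + \frac{1}{2} \cdot \frac{1}{5}\right) + 155645\right)} = \sqrt{-138469 + \left(\left(-8 + \frac{1}{10}\right) + 155645\right)} = \sqrt{-138469 + \left(- \frac{79}{10} + 155645\right)} = \sqrt{-138469 + \frac{1556371}{10}} = \sqrt{\frac{171681}{10}} = \frac{\sqrt{1716810}}{10}$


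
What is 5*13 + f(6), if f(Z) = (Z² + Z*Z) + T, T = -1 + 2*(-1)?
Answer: 134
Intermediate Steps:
T = -3 (T = -1 - 2 = -3)
f(Z) = -3 + 2*Z² (f(Z) = (Z² + Z*Z) - 3 = (Z² + Z²) - 3 = 2*Z² - 3 = -3 + 2*Z²)
5*13 + f(6) = 5*13 + (-3 + 2*6²) = 65 + (-3 + 2*36) = 65 + (-3 + 72) = 65 + 69 = 134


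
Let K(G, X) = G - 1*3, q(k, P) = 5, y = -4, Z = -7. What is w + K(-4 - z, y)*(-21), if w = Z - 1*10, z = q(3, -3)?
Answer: 235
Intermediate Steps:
z = 5
w = -17 (w = -7 - 1*10 = -7 - 10 = -17)
K(G, X) = -3 + G (K(G, X) = G - 3 = -3 + G)
w + K(-4 - z, y)*(-21) = -17 + (-3 + (-4 - 1*5))*(-21) = -17 + (-3 + (-4 - 5))*(-21) = -17 + (-3 - 9)*(-21) = -17 - 12*(-21) = -17 + 252 = 235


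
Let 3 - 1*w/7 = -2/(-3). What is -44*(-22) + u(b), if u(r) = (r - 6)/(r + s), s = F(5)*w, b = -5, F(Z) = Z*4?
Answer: 934087/965 ≈ 967.97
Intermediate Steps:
w = 49/3 (w = 21 - (-14)/(-3) = 21 - (-14)*(-1)/3 = 21 - 7*⅔ = 21 - 14/3 = 49/3 ≈ 16.333)
F(Z) = 4*Z
s = 980/3 (s = (4*5)*(49/3) = 20*(49/3) = 980/3 ≈ 326.67)
u(r) = (-6 + r)/(980/3 + r) (u(r) = (r - 6)/(r + 980/3) = (-6 + r)/(980/3 + r))
-44*(-22) + u(b) = -44*(-22) + 3*(-6 - 5)/(980 + 3*(-5)) = 968 + 3*(-11)/(980 - 15) = 968 + 3*(-11)/965 = 968 + 3*(1/965)*(-11) = 968 - 33/965 = 934087/965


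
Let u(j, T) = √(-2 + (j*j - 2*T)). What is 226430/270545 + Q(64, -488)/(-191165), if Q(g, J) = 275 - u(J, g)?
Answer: 1728443643/2068749397 + 3*√26446/191165 ≈ 0.83805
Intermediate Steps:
u(j, T) = √(-2 + j² - 2*T) (u(j, T) = √(-2 + (j² - 2*T)) = √(-2 + j² - 2*T))
Q(g, J) = 275 - √(-2 + J² - 2*g)
226430/270545 + Q(64, -488)/(-191165) = 226430/270545 + (275 - √(-2 + (-488)² - 2*64))/(-191165) = 226430*(1/270545) + (275 - √(-2 + 238144 - 128))*(-1/191165) = 45286/54109 + (275 - √238014)*(-1/191165) = 45286/54109 + (275 - 3*√26446)*(-1/191165) = 45286/54109 + (-55/38233 + 3*√26446/191165) = 1728443643/2068749397 + 3*√26446/191165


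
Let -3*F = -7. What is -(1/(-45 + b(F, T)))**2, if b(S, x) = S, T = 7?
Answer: -9/16384 ≈ -0.00054932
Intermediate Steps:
F = 7/3 (F = -1/3*(-7) = 7/3 ≈ 2.3333)
-(1/(-45 + b(F, T)))**2 = -(1/(-45 + 7/3))**2 = -(1/(-128/3))**2 = -(-3/128)**2 = -1*9/16384 = -9/16384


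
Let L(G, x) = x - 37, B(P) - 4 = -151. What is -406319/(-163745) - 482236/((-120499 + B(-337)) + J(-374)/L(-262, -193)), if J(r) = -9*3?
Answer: 29436423085007/4543686810985 ≈ 6.4785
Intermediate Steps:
B(P) = -147 (B(P) = 4 - 151 = -147)
J(r) = -27
L(G, x) = -37 + x
-406319/(-163745) - 482236/((-120499 + B(-337)) + J(-374)/L(-262, -193)) = -406319/(-163745) - 482236/((-120499 - 147) - 27/(-37 - 193)) = -406319*(-1/163745) - 482236/(-120646 - 27/(-230)) = 406319/163745 - 482236/(-120646 - 27*(-1/230)) = 406319/163745 - 482236/(-120646 + 27/230) = 406319/163745 - 482236/(-27748553/230) = 406319/163745 - 482236*(-230/27748553) = 406319/163745 + 110914280/27748553 = 29436423085007/4543686810985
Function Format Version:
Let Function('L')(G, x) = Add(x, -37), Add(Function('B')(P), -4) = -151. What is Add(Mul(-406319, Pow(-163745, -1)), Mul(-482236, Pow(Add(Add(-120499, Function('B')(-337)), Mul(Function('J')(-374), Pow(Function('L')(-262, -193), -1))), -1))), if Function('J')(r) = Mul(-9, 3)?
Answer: Rational(29436423085007, 4543686810985) ≈ 6.4785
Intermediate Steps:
Function('B')(P) = -147 (Function('B')(P) = Add(4, -151) = -147)
Function('J')(r) = -27
Function('L')(G, x) = Add(-37, x)
Add(Mul(-406319, Pow(-163745, -1)), Mul(-482236, Pow(Add(Add(-120499, Function('B')(-337)), Mul(Function('J')(-374), Pow(Function('L')(-262, -193), -1))), -1))) = Add(Mul(-406319, Pow(-163745, -1)), Mul(-482236, Pow(Add(Add(-120499, -147), Mul(-27, Pow(Add(-37, -193), -1))), -1))) = Add(Mul(-406319, Rational(-1, 163745)), Mul(-482236, Pow(Add(-120646, Mul(-27, Pow(-230, -1))), -1))) = Add(Rational(406319, 163745), Mul(-482236, Pow(Add(-120646, Mul(-27, Rational(-1, 230))), -1))) = Add(Rational(406319, 163745), Mul(-482236, Pow(Add(-120646, Rational(27, 230)), -1))) = Add(Rational(406319, 163745), Mul(-482236, Pow(Rational(-27748553, 230), -1))) = Add(Rational(406319, 163745), Mul(-482236, Rational(-230, 27748553))) = Add(Rational(406319, 163745), Rational(110914280, 27748553)) = Rational(29436423085007, 4543686810985)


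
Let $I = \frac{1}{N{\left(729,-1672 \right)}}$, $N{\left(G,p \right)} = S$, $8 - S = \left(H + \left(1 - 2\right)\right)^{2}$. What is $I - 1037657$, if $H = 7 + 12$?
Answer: $- \frac{327899613}{316} \approx -1.0377 \cdot 10^{6}$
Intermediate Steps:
$H = 19$
$S = -316$ ($S = 8 - \left(19 + \left(1 - 2\right)\right)^{2} = 8 - \left(19 - 1\right)^{2} = 8 - 18^{2} = 8 - 324 = -316$)
$N{\left(G,p \right)} = -316$
$I = - \frac{1}{316}$ ($I = \frac{1}{-316} = - \frac{1}{316} \approx -0.0031646$)
$I - 1037657 = - \frac{1}{316} - 1037657 = - \frac{327899613}{316}$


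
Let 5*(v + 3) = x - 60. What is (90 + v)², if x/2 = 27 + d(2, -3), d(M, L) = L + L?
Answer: 173889/25 ≈ 6955.6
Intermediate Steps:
d(M, L) = 2*L
x = 42 (x = 2*(27 + 2*(-3)) = 2*(27 - 6) = 2*21 = 42)
v = -33/5 (v = -3 + (42 - 60)/5 = -3 + (⅕)*(-18) = -3 - 18/5 = -33/5 ≈ -6.6000)
(90 + v)² = (90 - 33/5)² = (417/5)² = 173889/25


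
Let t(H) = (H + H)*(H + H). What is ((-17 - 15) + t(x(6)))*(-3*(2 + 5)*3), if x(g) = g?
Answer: -7056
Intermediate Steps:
t(H) = 4*H² (t(H) = (2*H)*(2*H) = 4*H²)
((-17 - 15) + t(x(6)))*(-3*(2 + 5)*3) = ((-17 - 15) + 4*6²)*(-3*(2 + 5)*3) = (-32 + 4*36)*(-21*3) = (-32 + 144)*(-3*21) = 112*(-63) = -7056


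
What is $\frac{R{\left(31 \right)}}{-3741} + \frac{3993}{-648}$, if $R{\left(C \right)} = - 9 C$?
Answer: $- \frac{1639669}{269352} \approx -6.0875$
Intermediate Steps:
$\frac{R{\left(31 \right)}}{-3741} + \frac{3993}{-648} = \frac{\left(-9\right) 31}{-3741} + \frac{3993}{-648} = \left(-279\right) \left(- \frac{1}{3741}\right) + 3993 \left(- \frac{1}{648}\right) = \frac{93}{1247} - \frac{1331}{216} = - \frac{1639669}{269352}$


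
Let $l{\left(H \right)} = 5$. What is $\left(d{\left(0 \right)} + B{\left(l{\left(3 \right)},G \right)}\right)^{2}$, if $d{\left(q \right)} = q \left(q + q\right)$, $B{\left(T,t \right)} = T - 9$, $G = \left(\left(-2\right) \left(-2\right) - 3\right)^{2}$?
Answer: $16$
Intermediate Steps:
$G = 1$ ($G = \left(4 - 3\right)^{2} = 1^{2} = 1$)
$B{\left(T,t \right)} = -9 + T$
$d{\left(q \right)} = 2 q^{2}$ ($d{\left(q \right)} = q 2 q = 2 q^{2}$)
$\left(d{\left(0 \right)} + B{\left(l{\left(3 \right)},G \right)}\right)^{2} = \left(2 \cdot 0^{2} + \left(-9 + 5\right)\right)^{2} = \left(2 \cdot 0 - 4\right)^{2} = \left(0 - 4\right)^{2} = \left(-4\right)^{2} = 16$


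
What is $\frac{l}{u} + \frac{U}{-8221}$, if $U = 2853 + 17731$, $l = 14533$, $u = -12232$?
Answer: $- \frac{371259281}{100559272} \approx -3.6919$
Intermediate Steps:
$U = 20584$
$\frac{l}{u} + \frac{U}{-8221} = \frac{14533}{-12232} + \frac{20584}{-8221} = 14533 \left(- \frac{1}{12232}\right) + 20584 \left(- \frac{1}{8221}\right) = - \frac{14533}{12232} - \frac{20584}{8221} = - \frac{371259281}{100559272}$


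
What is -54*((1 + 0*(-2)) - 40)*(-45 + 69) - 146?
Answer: 50398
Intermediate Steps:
-54*((1 + 0*(-2)) - 40)*(-45 + 69) - 146 = -54*((1 + 0) - 40)*24 - 146 = -54*(1 - 40)*24 - 146 = -(-2106)*24 - 146 = -54*(-936) - 146 = 50544 - 146 = 50398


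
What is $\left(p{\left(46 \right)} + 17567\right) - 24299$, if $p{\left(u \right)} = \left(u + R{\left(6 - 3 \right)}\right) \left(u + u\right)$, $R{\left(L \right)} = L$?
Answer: $-2224$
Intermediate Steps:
$p{\left(u \right)} = 2 u \left(3 + u\right)$ ($p{\left(u \right)} = \left(u + \left(6 - 3\right)\right) \left(u + u\right) = \left(u + 3\right) 2 u = \left(3 + u\right) 2 u = 2 u \left(3 + u\right)$)
$\left(p{\left(46 \right)} + 17567\right) - 24299 = \left(2 \cdot 46 \left(3 + 46\right) + 17567\right) - 24299 = \left(2 \cdot 46 \cdot 49 + 17567\right) - 24299 = \left(4508 + 17567\right) - 24299 = 22075 - 24299 = -2224$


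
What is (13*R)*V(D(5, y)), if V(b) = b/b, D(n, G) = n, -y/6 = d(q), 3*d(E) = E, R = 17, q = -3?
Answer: 221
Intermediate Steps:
d(E) = E/3
y = 6 (y = -2*(-3) = -6*(-1) = 6)
V(b) = 1
(13*R)*V(D(5, y)) = (13*17)*1 = 221*1 = 221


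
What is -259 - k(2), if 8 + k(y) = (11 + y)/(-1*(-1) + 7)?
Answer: -2021/8 ≈ -252.63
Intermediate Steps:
k(y) = -53/8 + y/8 (k(y) = -8 + (11 + y)/(-1*(-1) + 7) = -8 + (11 + y)/(1 + 7) = -8 + (11 + y)/8 = -8 + (11 + y)*(1/8) = -8 + (11/8 + y/8) = -53/8 + y/8)
-259 - k(2) = -259 - (-53/8 + (1/8)*2) = -259 - (-53/8 + 1/4) = -259 - 1*(-51/8) = -259 + 51/8 = -2021/8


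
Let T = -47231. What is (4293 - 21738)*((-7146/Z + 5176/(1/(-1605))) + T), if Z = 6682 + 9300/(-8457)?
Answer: 1372468966801811670/9416729 ≈ 1.4575e+11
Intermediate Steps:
Z = 18833458/2819 (Z = 6682 + 9300*(-1/8457) = 6682 - 3100/2819 = 18833458/2819 ≈ 6680.9)
(4293 - 21738)*((-7146/Z + 5176/(1/(-1605))) + T) = (4293 - 21738)*((-7146/18833458/2819 + 5176/(1/(-1605))) - 47231) = -17445*((-7146*2819/18833458 + 5176/(-1/1605)) - 47231) = -17445*((-10072287/9416729 + 5176*(-1605)) - 47231) = -17445*((-10072287/9416729 - 8307480) - 47231) = -17445*(-78229297905207/9416729 - 47231) = -17445*(-78674059432606/9416729) = 1372468966801811670/9416729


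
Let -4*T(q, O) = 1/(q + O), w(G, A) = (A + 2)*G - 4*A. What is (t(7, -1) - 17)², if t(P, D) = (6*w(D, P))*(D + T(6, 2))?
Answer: 11498881/256 ≈ 44918.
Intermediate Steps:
w(G, A) = -4*A + G*(2 + A) (w(G, A) = (2 + A)*G - 4*A = G*(2 + A) - 4*A = -4*A + G*(2 + A))
T(q, O) = -1/(4*(O + q)) (T(q, O) = -1/(4*(q + O)) = -1/(4*(O + q)))
t(P, D) = (-1/32 + D)*(-24*P + 12*D + 6*D*P) (t(P, D) = (6*(-4*P + 2*D + P*D))*(D - 1/(4*2 + 4*6)) = (6*(-4*P + 2*D + D*P))*(D - 1/(8 + 24)) = (-24*P + 12*D + 6*D*P)*(D - 1/32) = (-24*P + 12*D + 6*D*P)*(-1/32 + D) = (-1/32 + D)*(-24*P + 12*D + 6*D*P))
(t(7, -1) - 17)² = (3*(-1 + 32*(-1))*(-4*7 + 2*(-1) - 1*7)/16 - 17)² = (3*(-1 - 32)*(-28 - 2 - 7)/16 - 17)² = ((3/16)*(-33)*(-37) - 17)² = (3663/16 - 17)² = (3391/16)² = 11498881/256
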